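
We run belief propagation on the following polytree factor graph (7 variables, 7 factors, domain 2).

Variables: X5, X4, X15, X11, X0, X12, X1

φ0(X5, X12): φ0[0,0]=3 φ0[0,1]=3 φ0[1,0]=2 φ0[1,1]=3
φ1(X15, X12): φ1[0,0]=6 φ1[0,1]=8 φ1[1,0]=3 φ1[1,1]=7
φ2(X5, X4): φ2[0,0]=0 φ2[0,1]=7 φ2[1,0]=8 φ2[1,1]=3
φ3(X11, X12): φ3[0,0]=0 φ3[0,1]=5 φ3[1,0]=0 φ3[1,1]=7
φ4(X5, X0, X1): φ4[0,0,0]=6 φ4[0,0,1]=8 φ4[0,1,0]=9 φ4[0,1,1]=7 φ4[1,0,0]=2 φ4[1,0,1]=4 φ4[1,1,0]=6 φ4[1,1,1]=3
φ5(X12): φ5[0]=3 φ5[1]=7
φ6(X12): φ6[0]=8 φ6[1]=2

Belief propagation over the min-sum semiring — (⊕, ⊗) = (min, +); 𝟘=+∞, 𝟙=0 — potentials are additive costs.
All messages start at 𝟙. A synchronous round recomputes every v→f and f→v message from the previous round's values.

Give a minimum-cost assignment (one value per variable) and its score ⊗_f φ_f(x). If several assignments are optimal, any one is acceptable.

init: all messages = 𝟙 over 2 values
r1 m[φ0→X5] = [3, 2]
r1 m[φ0→X12] = [2, 3]
r1 m[φ1→X15] = [6, 3]
r1 m[φ1→X12] = [3, 7]
r1 m[φ2→X5] = [0, 3]
r1 m[φ2→X4] = [0, 3]
r1 m[φ3→X11] = [0, 0]
r1 m[φ3→X12] = [0, 5]
r1 m[φ4→X5] = [6, 2]
r1 m[φ4→X0] = [2, 3]
r1 m[φ4→X1] = [2, 3]
r1 m[φ5→X12] = [3, 7]
r1 m[φ6→X12] = [8, 2]
r1 m[X5→φ0] = [0, 0]
r1 m[X5→φ2] = [0, 0]
r1 m[X5→φ4] = [0, 0]
r1 m[X4→φ2] = [0, 0]
r1 m[X15→φ1] = [0, 0]
r1 m[X11→φ3] = [0, 0]
r1 m[X0→φ4] = [0, 0]
r1 m[X12→φ0] = [0, 0]
r1 m[X12→φ1] = [0, 0]
r1 m[X12→φ3] = [0, 0]
r1 m[X12→φ5] = [0, 0]
r1 m[X12→φ6] = [0, 0]
r1 m[X1→φ4] = [0, 0]
r2 m[φ0→X5] = [3, 2]
r2 m[φ0→X12] = [2, 3]
r2 m[φ1→X15] = [6, 3]
r2 m[φ1→X12] = [3, 7]
r2 m[φ2→X5] = [0, 3]
r2 m[φ2→X4] = [0, 3]
r2 m[φ3→X11] = [0, 0]
r2 m[φ3→X12] = [0, 5]
r2 m[φ4→X5] = [6, 2]
r2 m[φ4→X0] = [2, 3]
r2 m[φ4→X1] = [2, 3]
r2 m[φ5→X12] = [3, 7]
r2 m[φ6→X12] = [8, 2]
r2 m[X5→φ0] = [6, 5]
r2 m[X5→φ2] = [9, 4]
r2 m[X5→φ4] = [3, 5]
r2 m[X4→φ2] = [0, 0]
r2 m[X15→φ1] = [0, 0]
r2 m[X11→φ3] = [0, 0]
r2 m[X0→φ4] = [0, 0]
r2 m[X12→φ0] = [14, 21]
r2 m[X12→φ1] = [13, 17]
r2 m[X12→φ3] = [16, 19]
r2 m[X12→φ5] = [13, 17]
r2 m[X12→φ6] = [8, 22]
r2 m[X1→φ4] = [0, 0]
r3 m[φ0→X5] = [17, 16]
r3 m[φ0→X12] = [7, 8]
r3 m[φ1→X15] = [19, 16]
r3 m[φ1→X12] = [3, 7]
r3 m[φ2→X5] = [0, 3]
r3 m[φ2→X4] = [9, 7]
r3 m[φ3→X11] = [16, 16]
r3 m[φ3→X12] = [0, 5]
r3 m[φ4→X5] = [6, 2]
r3 m[φ4→X0] = [7, 8]
r3 m[φ4→X1] = [7, 8]
r3 m[φ5→X12] = [3, 7]
r3 m[φ6→X12] = [8, 2]
r3 m[X5→φ0] = [6, 5]
r3 m[X5→φ2] = [9, 4]
r3 m[X5→φ4] = [3, 5]
r3 m[X4→φ2] = [0, 0]
r3 m[X15→φ1] = [0, 0]
r3 m[X11→φ3] = [0, 0]
r3 m[X0→φ4] = [0, 0]
r3 m[X12→φ0] = [14, 21]
r3 m[X12→φ1] = [13, 17]
r3 m[X12→φ3] = [16, 19]
r3 m[X12→φ5] = [13, 17]
r3 m[X12→φ6] = [8, 22]
r3 m[X1→φ4] = [0, 0]
r4 m[φ0→X5] = [17, 16]
r4 m[φ0→X12] = [7, 8]
r4 m[φ1→X15] = [19, 16]
r4 m[φ1→X12] = [3, 7]
r4 m[φ2→X5] = [0, 3]
r4 m[φ2→X4] = [9, 7]
r4 m[φ3→X11] = [16, 16]
r4 m[φ3→X12] = [0, 5]
r4 m[φ4→X5] = [6, 2]
r4 m[φ4→X0] = [7, 8]
r4 m[φ4→X1] = [7, 8]
r4 m[φ5→X12] = [3, 7]
r4 m[φ6→X12] = [8, 2]
r4 m[X5→φ0] = [6, 5]
r4 m[X5→φ2] = [23, 18]
r4 m[X5→φ4] = [17, 19]
r4 m[X4→φ2] = [0, 0]
r4 m[X15→φ1] = [0, 0]
r4 m[X11→φ3] = [0, 0]
r4 m[X0→φ4] = [0, 0]
r4 m[X12→φ0] = [14, 21]
r4 m[X12→φ1] = [18, 22]
r4 m[X12→φ3] = [21, 24]
r4 m[X12→φ5] = [18, 22]
r4 m[X12→φ6] = [13, 27]
r4 m[X1→φ4] = [0, 0]
r5 m[φ0→X5] = [17, 16]
r5 m[φ0→X12] = [7, 8]
r5 m[φ1→X15] = [24, 21]
r5 m[φ1→X12] = [3, 7]
r5 m[φ2→X5] = [0, 3]
r5 m[φ2→X4] = [23, 21]
r5 m[φ3→X11] = [21, 21]
r5 m[φ3→X12] = [0, 5]
r5 m[φ4→X5] = [6, 2]
r5 m[φ4→X0] = [21, 22]
r5 m[φ4→X1] = [21, 22]
r5 m[φ5→X12] = [3, 7]
r5 m[φ6→X12] = [8, 2]
r5 m[X5→φ0] = [6, 5]
r5 m[X5→φ2] = [23, 18]
r5 m[X5→φ4] = [17, 19]
r5 m[X4→φ2] = [0, 0]
r5 m[X15→φ1] = [0, 0]
r5 m[X11→φ3] = [0, 0]
r5 m[X0→φ4] = [0, 0]
r5 m[X12→φ0] = [14, 21]
r5 m[X12→φ1] = [18, 22]
r5 m[X12→φ3] = [21, 24]
r5 m[X12→φ5] = [18, 22]
r5 m[X12→φ6] = [13, 27]
r5 m[X1→φ4] = [0, 0]
r6 m[φ0→X5] = [17, 16]
r6 m[φ0→X12] = [7, 8]
r6 m[φ1→X15] = [24, 21]
r6 m[φ1→X12] = [3, 7]
r6 m[φ2→X5] = [0, 3]
r6 m[φ2→X4] = [23, 21]
r6 m[φ3→X11] = [21, 21]
r6 m[φ3→X12] = [0, 5]
r6 m[φ4→X5] = [6, 2]
r6 m[φ4→X0] = [21, 22]
r6 m[φ4→X1] = [21, 22]
r6 m[φ5→X12] = [3, 7]
r6 m[φ6→X12] = [8, 2]
r6 m[X5→φ0] = [6, 5]
r6 m[X5→φ2] = [23, 18]
r6 m[X5→φ4] = [17, 19]
r6 m[X4→φ2] = [0, 0]
r6 m[X15→φ1] = [0, 0]
r6 m[X11→φ3] = [0, 0]
r6 m[X0→φ4] = [0, 0]
r6 m[X12→φ0] = [14, 21]
r6 m[X12→φ1] = [18, 22]
r6 m[X12→φ3] = [21, 24]
r6 m[X12→φ5] = [18, 22]
r6 m[X12→φ6] = [13, 27]
r6 m[X1→φ4] = [0, 0]
fixed point reached at round 6
traceback from X5: (X5=1, X4=1, X15=1, X11=0, X0=0, X12=0, X1=0), score=21

assignment: (X5=1, X4=1, X15=1, X11=0, X0=0, X12=0, X1=0); score = 21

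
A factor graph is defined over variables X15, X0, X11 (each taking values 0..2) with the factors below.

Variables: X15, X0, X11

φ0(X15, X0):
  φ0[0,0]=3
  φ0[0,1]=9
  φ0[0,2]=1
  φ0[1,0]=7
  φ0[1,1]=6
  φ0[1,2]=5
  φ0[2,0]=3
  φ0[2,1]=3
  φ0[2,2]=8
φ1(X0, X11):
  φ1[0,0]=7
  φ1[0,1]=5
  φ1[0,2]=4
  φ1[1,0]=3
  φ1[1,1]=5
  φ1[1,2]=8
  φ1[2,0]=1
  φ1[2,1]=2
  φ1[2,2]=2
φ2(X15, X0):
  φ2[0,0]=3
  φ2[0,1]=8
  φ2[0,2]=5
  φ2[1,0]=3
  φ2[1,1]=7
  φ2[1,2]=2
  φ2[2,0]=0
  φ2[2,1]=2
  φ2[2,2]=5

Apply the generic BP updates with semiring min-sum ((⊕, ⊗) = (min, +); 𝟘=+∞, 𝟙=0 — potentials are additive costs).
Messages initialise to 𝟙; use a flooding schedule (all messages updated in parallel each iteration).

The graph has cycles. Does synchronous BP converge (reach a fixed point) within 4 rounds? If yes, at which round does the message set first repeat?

init: all messages = 𝟙 over 3 values
r1 m[φ0→X15] = [1, 5, 3]
r1 m[φ0→X0] = [3, 3, 1]
r1 m[φ1→X0] = [4, 3, 1]
r1 m[φ1→X11] = [1, 2, 2]
r1 m[φ2→X15] = [3, 2, 0]
r1 m[φ2→X0] = [0, 2, 2]
r1 m[X15→φ0] = [0, 0, 0]
r1 m[X15→φ2] = [0, 0, 0]
r1 m[X0→φ0] = [0, 0, 0]
r1 m[X0→φ1] = [0, 0, 0]
r1 m[X0→φ2] = [0, 0, 0]
r1 m[X11→φ1] = [0, 0, 0]
r2 m[φ0→X15] = [1, 5, 3]
r2 m[φ0→X0] = [3, 3, 1]
r2 m[φ1→X0] = [4, 3, 1]
r2 m[φ1→X11] = [1, 2, 2]
r2 m[φ2→X15] = [3, 2, 0]
r2 m[φ2→X0] = [0, 2, 2]
r2 m[X15→φ0] = [3, 2, 0]
r2 m[X15→φ2] = [1, 5, 3]
r2 m[X0→φ0] = [4, 5, 3]
r2 m[X0→φ1] = [3, 5, 3]
r2 m[X0→φ2] = [7, 6, 2]
r2 m[X11→φ1] = [0, 0, 0]
r3 m[φ0→X15] = [4, 8, 7]
r3 m[φ0→X0] = [3, 3, 4]
r3 m[φ1→X0] = [4, 3, 1]
r3 m[φ1→X11] = [4, 5, 5]
r3 m[φ2→X15] = [7, 4, 7]
r3 m[φ2→X0] = [3, 5, 6]
r3 m[X15→φ0] = [3, 2, 0]
r3 m[X15→φ2] = [1, 5, 3]
r3 m[X0→φ0] = [4, 5, 3]
r3 m[X0→φ1] = [3, 5, 3]
r3 m[X0→φ2] = [7, 6, 2]
r3 m[X11→φ1] = [0, 0, 0]
r4 m[φ0→X15] = [4, 8, 7]
r4 m[φ0→X0] = [3, 3, 4]
r4 m[φ1→X0] = [4, 3, 1]
r4 m[φ1→X11] = [4, 5, 5]
r4 m[φ2→X15] = [7, 4, 7]
r4 m[φ2→X0] = [3, 5, 6]
r4 m[X15→φ0] = [7, 4, 7]
r4 m[X15→φ2] = [4, 8, 7]
r4 m[X0→φ0] = [7, 8, 7]
r4 m[X0→φ1] = [6, 8, 10]
r4 m[X0→φ2] = [7, 6, 5]
r4 m[X11→φ1] = [0, 0, 0]
no fixed point within 4 rounds

NOT CONVERGED within 4 rounds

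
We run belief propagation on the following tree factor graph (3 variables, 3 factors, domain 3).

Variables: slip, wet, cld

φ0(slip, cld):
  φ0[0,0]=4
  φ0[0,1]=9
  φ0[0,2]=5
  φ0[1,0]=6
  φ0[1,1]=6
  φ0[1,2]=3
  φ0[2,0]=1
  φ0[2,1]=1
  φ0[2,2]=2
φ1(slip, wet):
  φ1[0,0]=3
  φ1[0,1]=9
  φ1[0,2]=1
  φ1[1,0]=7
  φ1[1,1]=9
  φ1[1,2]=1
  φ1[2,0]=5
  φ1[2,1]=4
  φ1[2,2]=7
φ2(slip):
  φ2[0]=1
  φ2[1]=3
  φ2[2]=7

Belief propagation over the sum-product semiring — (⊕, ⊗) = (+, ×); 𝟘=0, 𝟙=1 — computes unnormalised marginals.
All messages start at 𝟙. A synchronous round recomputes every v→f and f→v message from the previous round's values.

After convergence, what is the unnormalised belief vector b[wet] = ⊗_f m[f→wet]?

init: all messages = 𝟙 over 3 values
r1 m[φ0→slip] = [18, 15, 4]
r1 m[φ0→cld] = [11, 16, 10]
r1 m[φ1→slip] = [13, 17, 16]
r1 m[φ1→wet] = [15, 22, 9]
r1 m[φ2→slip] = [1, 3, 7]
r1 m[slip→φ0] = [1, 1, 1]
r1 m[slip→φ1] = [1, 1, 1]
r1 m[slip→φ2] = [1, 1, 1]
r1 m[wet→φ1] = [1, 1, 1]
r1 m[cld→φ0] = [1, 1, 1]
r2 m[φ0→slip] = [18, 15, 4]
r2 m[φ0→cld] = [11, 16, 10]
r2 m[φ1→slip] = [13, 17, 16]
r2 m[φ1→wet] = [15, 22, 9]
r2 m[φ2→slip] = [1, 3, 7]
r2 m[slip→φ0] = [13, 51, 112]
r2 m[slip→φ1] = [18, 45, 28]
r2 m[slip→φ2] = [234, 255, 64]
r2 m[wet→φ1] = [1, 1, 1]
r2 m[cld→φ0] = [1, 1, 1]
r3 m[φ0→slip] = [18, 15, 4]
r3 m[φ0→cld] = [470, 535, 442]
r3 m[φ1→slip] = [13, 17, 16]
r3 m[φ1→wet] = [509, 679, 259]
r3 m[φ2→slip] = [1, 3, 7]
r3 m[slip→φ0] = [13, 51, 112]
r3 m[slip→φ1] = [18, 45, 28]
r3 m[slip→φ2] = [234, 255, 64]
r3 m[wet→φ1] = [1, 1, 1]
r3 m[cld→φ0] = [1, 1, 1]
r4 m[φ0→slip] = [18, 15, 4]
r4 m[φ0→cld] = [470, 535, 442]
r4 m[φ1→slip] = [13, 17, 16]
r4 m[φ1→wet] = [509, 679, 259]
r4 m[φ2→slip] = [1, 3, 7]
r4 m[slip→φ0] = [13, 51, 112]
r4 m[slip→φ1] = [18, 45, 28]
r4 m[slip→φ2] = [234, 255, 64]
r4 m[wet→φ1] = [1, 1, 1]
r4 m[cld→φ0] = [1, 1, 1]
fixed point reached at round 4
b[wet] = ⊗ incoming = [509, 679, 259]

b[wet] = [509, 679, 259]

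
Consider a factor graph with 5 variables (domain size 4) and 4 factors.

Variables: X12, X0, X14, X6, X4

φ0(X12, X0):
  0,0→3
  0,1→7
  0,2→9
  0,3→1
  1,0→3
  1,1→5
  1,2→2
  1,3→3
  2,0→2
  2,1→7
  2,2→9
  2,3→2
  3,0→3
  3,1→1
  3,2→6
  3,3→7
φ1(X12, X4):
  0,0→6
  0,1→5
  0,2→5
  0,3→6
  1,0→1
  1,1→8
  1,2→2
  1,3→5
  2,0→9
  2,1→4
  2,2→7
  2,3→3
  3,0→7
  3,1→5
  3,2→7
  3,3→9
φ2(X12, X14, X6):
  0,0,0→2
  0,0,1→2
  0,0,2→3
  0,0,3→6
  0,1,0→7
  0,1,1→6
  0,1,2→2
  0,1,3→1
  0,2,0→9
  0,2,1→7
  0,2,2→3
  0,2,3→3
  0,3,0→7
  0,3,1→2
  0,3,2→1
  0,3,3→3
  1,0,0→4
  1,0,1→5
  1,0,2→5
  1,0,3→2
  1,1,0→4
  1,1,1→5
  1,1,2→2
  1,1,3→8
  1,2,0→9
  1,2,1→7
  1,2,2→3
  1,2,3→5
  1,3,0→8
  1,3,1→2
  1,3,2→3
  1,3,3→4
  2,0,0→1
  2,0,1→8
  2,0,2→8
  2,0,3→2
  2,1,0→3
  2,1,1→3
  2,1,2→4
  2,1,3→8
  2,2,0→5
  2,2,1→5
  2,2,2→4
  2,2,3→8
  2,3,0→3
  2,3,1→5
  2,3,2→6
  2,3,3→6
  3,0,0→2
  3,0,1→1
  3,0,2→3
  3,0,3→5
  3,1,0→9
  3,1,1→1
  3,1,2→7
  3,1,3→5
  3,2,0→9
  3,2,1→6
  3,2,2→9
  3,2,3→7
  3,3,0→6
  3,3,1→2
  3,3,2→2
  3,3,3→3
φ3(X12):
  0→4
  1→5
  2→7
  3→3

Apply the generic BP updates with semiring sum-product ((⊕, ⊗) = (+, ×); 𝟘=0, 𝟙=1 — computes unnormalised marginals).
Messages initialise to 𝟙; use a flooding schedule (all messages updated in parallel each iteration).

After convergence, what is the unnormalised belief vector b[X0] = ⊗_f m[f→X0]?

init: all messages = 𝟙 over 4 values
r1 m[φ0→X12] = [20, 13, 20, 17]
r1 m[φ0→X0] = [11, 20, 26, 13]
r1 m[φ1→X12] = [22, 16, 23, 28]
r1 m[φ1→X4] = [23, 22, 21, 23]
r1 m[φ2→X12] = [64, 76, 79, 77]
r1 m[φ2→X14] = [59, 75, 99, 63]
r1 m[φ2→X6] = [88, 67, 65, 76]
r1 m[φ3→X12] = [4, 5, 7, 3]
r1 m[X12→φ0] = [1, 1, 1, 1]
r1 m[X12→φ1] = [1, 1, 1, 1]
r1 m[X12→φ2] = [1, 1, 1, 1]
r1 m[X12→φ3] = [1, 1, 1, 1]
r1 m[X0→φ0] = [1, 1, 1, 1]
r1 m[X14→φ2] = [1, 1, 1, 1]
r1 m[X6→φ2] = [1, 1, 1, 1]
r1 m[X4→φ1] = [1, 1, 1, 1]
r2 m[φ0→X12] = [20, 13, 20, 17]
r2 m[φ0→X0] = [11, 20, 26, 13]
r2 m[φ1→X12] = [22, 16, 23, 28]
r2 m[φ1→X4] = [23, 22, 21, 23]
r2 m[φ2→X12] = [64, 76, 79, 77]
r2 m[φ2→X14] = [59, 75, 99, 63]
r2 m[φ2→X6] = [88, 67, 65, 76]
r2 m[φ3→X12] = [4, 5, 7, 3]
r2 m[X12→φ0] = [5632, 6080, 12719, 6468]
r2 m[X12→φ1] = [5120, 4940, 11060, 3927]
r2 m[X12→φ2] = [1760, 1040, 3220, 1428]
r2 m[X12→φ3] = [28160, 15808, 36340, 36652]
r2 m[X0→φ0] = [1, 1, 1, 1]
r2 m[X14→φ2] = [1, 1, 1, 1]
r2 m[X6→φ2] = [1, 1, 1, 1]
r2 m[X4→φ1] = [1, 1, 1, 1]
r3 m[φ0→X12] = [20, 13, 20, 17]
r3 m[φ0→X0] = [79978, 165325, 216127, 94586]
r3 m[φ1→X12] = [22, 16, 23, 28]
r3 m[φ1→X4] = [162689, 128995, 140389, 123943]
r3 m[φ2→X12] = [64, 76, 79, 77]
r3 m[φ2→X14] = [116408, 137296, 178788, 123524]
r3 m[φ2→X6] = [145768, 131580, 130188, 148480]
r3 m[φ3→X12] = [4, 5, 7, 3]
r3 m[X12→φ0] = [5632, 6080, 12719, 6468]
r3 m[X12→φ1] = [5120, 4940, 11060, 3927]
r3 m[X12→φ2] = [1760, 1040, 3220, 1428]
r3 m[X12→φ3] = [28160, 15808, 36340, 36652]
r3 m[X0→φ0] = [1, 1, 1, 1]
r3 m[X14→φ2] = [1, 1, 1, 1]
r3 m[X6→φ2] = [1, 1, 1, 1]
r3 m[X4→φ1] = [1, 1, 1, 1]
r4 m[φ0→X12] = [20, 13, 20, 17]
r4 m[φ0→X0] = [79978, 165325, 216127, 94586]
r4 m[φ1→X12] = [22, 16, 23, 28]
r4 m[φ1→X4] = [162689, 128995, 140389, 123943]
r4 m[φ2→X12] = [64, 76, 79, 77]
r4 m[φ2→X14] = [116408, 137296, 178788, 123524]
r4 m[φ2→X6] = [145768, 131580, 130188, 148480]
r4 m[φ3→X12] = [4, 5, 7, 3]
r4 m[X12→φ0] = [5632, 6080, 12719, 6468]
r4 m[X12→φ1] = [5120, 4940, 11060, 3927]
r4 m[X12→φ2] = [1760, 1040, 3220, 1428]
r4 m[X12→φ3] = [28160, 15808, 36340, 36652]
r4 m[X0→φ0] = [1, 1, 1, 1]
r4 m[X14→φ2] = [1, 1, 1, 1]
r4 m[X6→φ2] = [1, 1, 1, 1]
r4 m[X4→φ1] = [1, 1, 1, 1]
fixed point reached at round 4
b[X0] = ⊗ incoming = [79978, 165325, 216127, 94586]

b[X0] = [79978, 165325, 216127, 94586]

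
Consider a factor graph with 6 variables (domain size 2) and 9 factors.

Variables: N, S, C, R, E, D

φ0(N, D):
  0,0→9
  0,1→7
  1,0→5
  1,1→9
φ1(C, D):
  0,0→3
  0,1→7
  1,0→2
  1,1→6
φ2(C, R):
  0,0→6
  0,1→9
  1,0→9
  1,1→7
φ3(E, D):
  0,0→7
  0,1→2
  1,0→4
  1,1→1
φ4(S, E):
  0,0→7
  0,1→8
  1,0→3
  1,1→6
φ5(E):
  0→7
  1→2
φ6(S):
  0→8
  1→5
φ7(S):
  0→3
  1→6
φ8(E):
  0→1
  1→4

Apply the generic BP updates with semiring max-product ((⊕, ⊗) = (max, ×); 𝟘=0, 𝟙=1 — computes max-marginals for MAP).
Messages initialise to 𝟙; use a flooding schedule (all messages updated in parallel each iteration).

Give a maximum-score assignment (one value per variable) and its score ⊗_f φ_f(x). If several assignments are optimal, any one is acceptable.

assignment: (N=0, S=0, C=0, R=1, E=0, D=0); score = 2000376

init: all messages = 𝟙 over 2 values
r1 m[φ0→N] = [9, 9]
r1 m[φ0→D] = [9, 9]
r1 m[φ1→C] = [7, 6]
r1 m[φ1→D] = [3, 7]
r1 m[φ2→C] = [9, 9]
r1 m[φ2→R] = [9, 9]
r1 m[φ3→E] = [7, 4]
r1 m[φ3→D] = [7, 2]
r1 m[φ4→S] = [8, 6]
r1 m[φ4→E] = [7, 8]
r1 m[φ5→E] = [7, 2]
r1 m[φ6→S] = [8, 5]
r1 m[φ7→S] = [3, 6]
r1 m[φ8→E] = [1, 4]
r1 m[N→φ0] = [1, 1]
r1 m[S→φ4] = [1, 1]
r1 m[S→φ6] = [1, 1]
r1 m[S→φ7] = [1, 1]
r1 m[C→φ1] = [1, 1]
r1 m[C→φ2] = [1, 1]
r1 m[R→φ2] = [1, 1]
r1 m[E→φ3] = [1, 1]
r1 m[E→φ4] = [1, 1]
r1 m[E→φ5] = [1, 1]
r1 m[E→φ8] = [1, 1]
r1 m[D→φ0] = [1, 1]
r1 m[D→φ1] = [1, 1]
r1 m[D→φ3] = [1, 1]
r2 m[φ0→N] = [9, 9]
r2 m[φ0→D] = [9, 9]
r2 m[φ1→C] = [7, 6]
r2 m[φ1→D] = [3, 7]
r2 m[φ2→C] = [9, 9]
r2 m[φ2→R] = [9, 9]
r2 m[φ3→E] = [7, 4]
r2 m[φ3→D] = [7, 2]
r2 m[φ4→S] = [8, 6]
r2 m[φ4→E] = [7, 8]
r2 m[φ5→E] = [7, 2]
r2 m[φ6→S] = [8, 5]
r2 m[φ7→S] = [3, 6]
r2 m[φ8→E] = [1, 4]
r2 m[N→φ0] = [1, 1]
r2 m[S→φ4] = [24, 30]
r2 m[S→φ6] = [24, 36]
r2 m[S→φ7] = [64, 30]
r2 m[C→φ1] = [9, 9]
r2 m[C→φ2] = [7, 6]
r2 m[R→φ2] = [1, 1]
r2 m[E→φ3] = [49, 64]
r2 m[E→φ4] = [49, 32]
r2 m[E→φ5] = [49, 128]
r2 m[E→φ8] = [343, 64]
r2 m[D→φ0] = [21, 14]
r2 m[D→φ1] = [63, 18]
r2 m[D→φ3] = [27, 63]
r3 m[φ0→N] = [189, 126]
r3 m[φ0→D] = [9, 9]
r3 m[φ1→C] = [189, 126]
r3 m[φ1→D] = [27, 63]
r3 m[φ2→C] = [9, 9]
r3 m[φ2→R] = [54, 63]
r3 m[φ3→E] = [189, 108]
r3 m[φ3→D] = [343, 98]
r3 m[φ4→S] = [343, 192]
r3 m[φ4→E] = [168, 192]
r3 m[φ5→E] = [7, 2]
r3 m[φ6→S] = [8, 5]
r3 m[φ7→S] = [3, 6]
r3 m[φ8→E] = [1, 4]
r3 m[N→φ0] = [1, 1]
r3 m[S→φ4] = [24, 30]
r3 m[S→φ6] = [24, 36]
r3 m[S→φ7] = [64, 30]
r3 m[C→φ1] = [9, 9]
r3 m[C→φ2] = [7, 6]
r3 m[R→φ2] = [1, 1]
r3 m[E→φ3] = [49, 64]
r3 m[E→φ4] = [49, 32]
r3 m[E→φ5] = [49, 128]
r3 m[E→φ8] = [343, 64]
r3 m[D→φ0] = [21, 14]
r3 m[D→φ1] = [63, 18]
r3 m[D→φ3] = [27, 63]
r4 m[φ0→N] = [189, 126]
r4 m[φ0→D] = [9, 9]
r4 m[φ1→C] = [189, 126]
r4 m[φ1→D] = [27, 63]
r4 m[φ2→C] = [9, 9]
r4 m[φ2→R] = [54, 63]
r4 m[φ3→E] = [189, 108]
r4 m[φ3→D] = [343, 98]
r4 m[φ4→S] = [343, 192]
r4 m[φ4→E] = [168, 192]
r4 m[φ5→E] = [7, 2]
r4 m[φ6→S] = [8, 5]
r4 m[φ7→S] = [3, 6]
r4 m[φ8→E] = [1, 4]
r4 m[N→φ0] = [1, 1]
r4 m[S→φ4] = [24, 30]
r4 m[S→φ6] = [1029, 1152]
r4 m[S→φ7] = [2744, 960]
r4 m[C→φ1] = [9, 9]
r4 m[C→φ2] = [189, 126]
r4 m[R→φ2] = [1, 1]
r4 m[E→φ3] = [1176, 1536]
r4 m[E→φ4] = [1323, 864]
r4 m[E→φ5] = [31752, 82944]
r4 m[E→φ8] = [222264, 41472]
r4 m[D→φ0] = [9261, 6174]
r4 m[D→φ1] = [3087, 882]
r4 m[D→φ3] = [243, 567]
r5 m[φ0→N] = [83349, 55566]
r5 m[φ0→D] = [9, 9]
r5 m[φ1→C] = [9261, 6174]
r5 m[φ1→D] = [27, 63]
r5 m[φ2→C] = [9, 9]
r5 m[φ2→R] = [1134, 1701]
r5 m[φ3→E] = [1701, 972]
r5 m[φ3→D] = [8232, 2352]
r5 m[φ4→S] = [9261, 5184]
r5 m[φ4→E] = [168, 192]
r5 m[φ5→E] = [7, 2]
r5 m[φ6→S] = [8, 5]
r5 m[φ7→S] = [3, 6]
r5 m[φ8→E] = [1, 4]
r5 m[N→φ0] = [1, 1]
r5 m[S→φ4] = [24, 30]
r5 m[S→φ6] = [1029, 1152]
r5 m[S→φ7] = [2744, 960]
r5 m[C→φ1] = [9, 9]
r5 m[C→φ2] = [189, 126]
r5 m[R→φ2] = [1, 1]
r5 m[E→φ3] = [1176, 1536]
r5 m[E→φ4] = [1323, 864]
r5 m[E→φ5] = [31752, 82944]
r5 m[E→φ8] = [222264, 41472]
r5 m[D→φ0] = [9261, 6174]
r5 m[D→φ1] = [3087, 882]
r5 m[D→φ3] = [243, 567]
r6 m[φ0→N] = [83349, 55566]
r6 m[φ0→D] = [9, 9]
r6 m[φ1→C] = [9261, 6174]
r6 m[φ1→D] = [27, 63]
r6 m[φ2→C] = [9, 9]
r6 m[φ2→R] = [1134, 1701]
r6 m[φ3→E] = [1701, 972]
r6 m[φ3→D] = [8232, 2352]
r6 m[φ4→S] = [9261, 5184]
r6 m[φ4→E] = [168, 192]
r6 m[φ5→E] = [7, 2]
r6 m[φ6→S] = [8, 5]
r6 m[φ7→S] = [3, 6]
r6 m[φ8→E] = [1, 4]
r6 m[N→φ0] = [1, 1]
r6 m[S→φ4] = [24, 30]
r6 m[S→φ6] = [27783, 31104]
r6 m[S→φ7] = [74088, 25920]
r6 m[C→φ1] = [9, 9]
r6 m[C→φ2] = [9261, 6174]
r6 m[R→φ2] = [1, 1]
r6 m[E→φ3] = [1176, 1536]
r6 m[E→φ4] = [11907, 7776]
r6 m[E→φ5] = [285768, 746496]
r6 m[E→φ8] = [2000376, 373248]
r6 m[D→φ0] = [222264, 148176]
r6 m[D→φ1] = [74088, 21168]
r6 m[D→φ3] = [243, 567]
r7 m[φ0→N] = [2000376, 1333584]
r7 m[φ0→D] = [9, 9]
r7 m[φ1→C] = [222264, 148176]
r7 m[φ1→D] = [27, 63]
r7 m[φ2→C] = [9, 9]
r7 m[φ2→R] = [55566, 83349]
r7 m[φ3→E] = [1701, 972]
r7 m[φ3→D] = [8232, 2352]
r7 m[φ4→S] = [83349, 46656]
r7 m[φ4→E] = [168, 192]
r7 m[φ5→E] = [7, 2]
r7 m[φ6→S] = [8, 5]
r7 m[φ7→S] = [3, 6]
r7 m[φ8→E] = [1, 4]
r7 m[N→φ0] = [1, 1]
r7 m[S→φ4] = [24, 30]
r7 m[S→φ6] = [27783, 31104]
r7 m[S→φ7] = [74088, 25920]
r7 m[C→φ1] = [9, 9]
r7 m[C→φ2] = [9261, 6174]
r7 m[R→φ2] = [1, 1]
r7 m[E→φ3] = [1176, 1536]
r7 m[E→φ4] = [11907, 7776]
r7 m[E→φ5] = [285768, 746496]
r7 m[E→φ8] = [2000376, 373248]
r7 m[D→φ0] = [222264, 148176]
r7 m[D→φ1] = [74088, 21168]
r7 m[D→φ3] = [243, 567]
r8 m[φ0→N] = [2000376, 1333584]
r8 m[φ0→D] = [9, 9]
r8 m[φ1→C] = [222264, 148176]
r8 m[φ1→D] = [27, 63]
r8 m[φ2→C] = [9, 9]
r8 m[φ2→R] = [55566, 83349]
r8 m[φ3→E] = [1701, 972]
r8 m[φ3→D] = [8232, 2352]
r8 m[φ4→S] = [83349, 46656]
r8 m[φ4→E] = [168, 192]
r8 m[φ5→E] = [7, 2]
r8 m[φ6→S] = [8, 5]
r8 m[φ7→S] = [3, 6]
r8 m[φ8→E] = [1, 4]
r8 m[N→φ0] = [1, 1]
r8 m[S→φ4] = [24, 30]
r8 m[S→φ6] = [250047, 279936]
r8 m[S→φ7] = [666792, 233280]
r8 m[C→φ1] = [9, 9]
r8 m[C→φ2] = [222264, 148176]
r8 m[R→φ2] = [1, 1]
r8 m[E→φ3] = [1176, 1536]
r8 m[E→φ4] = [11907, 7776]
r8 m[E→φ5] = [285768, 746496]
r8 m[E→φ8] = [2000376, 373248]
r8 m[D→φ0] = [222264, 148176]
r8 m[D→φ1] = [74088, 21168]
r8 m[D→φ3] = [243, 567]
r9 m[φ0→N] = [2000376, 1333584]
r9 m[φ0→D] = [9, 9]
r9 m[φ1→C] = [222264, 148176]
r9 m[φ1→D] = [27, 63]
r9 m[φ2→C] = [9, 9]
r9 m[φ2→R] = [1333584, 2000376]
r9 m[φ3→E] = [1701, 972]
r9 m[φ3→D] = [8232, 2352]
r9 m[φ4→S] = [83349, 46656]
r9 m[φ4→E] = [168, 192]
r9 m[φ5→E] = [7, 2]
r9 m[φ6→S] = [8, 5]
r9 m[φ7→S] = [3, 6]
r9 m[φ8→E] = [1, 4]
r9 m[N→φ0] = [1, 1]
r9 m[S→φ4] = [24, 30]
r9 m[S→φ6] = [250047, 279936]
r9 m[S→φ7] = [666792, 233280]
r9 m[C→φ1] = [9, 9]
r9 m[C→φ2] = [222264, 148176]
r9 m[R→φ2] = [1, 1]
r9 m[E→φ3] = [1176, 1536]
r9 m[E→φ4] = [11907, 7776]
r9 m[E→φ5] = [285768, 746496]
r9 m[E→φ8] = [2000376, 373248]
r9 m[D→φ0] = [222264, 148176]
r9 m[D→φ1] = [74088, 21168]
r9 m[D→φ3] = [243, 567]
r10 m[φ0→N] = [2000376, 1333584]
r10 m[φ0→D] = [9, 9]
r10 m[φ1→C] = [222264, 148176]
r10 m[φ1→D] = [27, 63]
r10 m[φ2→C] = [9, 9]
r10 m[φ2→R] = [1333584, 2000376]
r10 m[φ3→E] = [1701, 972]
r10 m[φ3→D] = [8232, 2352]
r10 m[φ4→S] = [83349, 46656]
r10 m[φ4→E] = [168, 192]
r10 m[φ5→E] = [7, 2]
r10 m[φ6→S] = [8, 5]
r10 m[φ7→S] = [3, 6]
r10 m[φ8→E] = [1, 4]
r10 m[N→φ0] = [1, 1]
r10 m[S→φ4] = [24, 30]
r10 m[S→φ6] = [250047, 279936]
r10 m[S→φ7] = [666792, 233280]
r10 m[C→φ1] = [9, 9]
r10 m[C→φ2] = [222264, 148176]
r10 m[R→φ2] = [1, 1]
r10 m[E→φ3] = [1176, 1536]
r10 m[E→φ4] = [11907, 7776]
r10 m[E→φ5] = [285768, 746496]
r10 m[E→φ8] = [2000376, 373248]
r10 m[D→φ0] = [222264, 148176]
r10 m[D→φ1] = [74088, 21168]
r10 m[D→φ3] = [243, 567]
fixed point reached at round 10
traceback from N: (N=0, S=0, C=0, R=1, E=0, D=0), score=2000376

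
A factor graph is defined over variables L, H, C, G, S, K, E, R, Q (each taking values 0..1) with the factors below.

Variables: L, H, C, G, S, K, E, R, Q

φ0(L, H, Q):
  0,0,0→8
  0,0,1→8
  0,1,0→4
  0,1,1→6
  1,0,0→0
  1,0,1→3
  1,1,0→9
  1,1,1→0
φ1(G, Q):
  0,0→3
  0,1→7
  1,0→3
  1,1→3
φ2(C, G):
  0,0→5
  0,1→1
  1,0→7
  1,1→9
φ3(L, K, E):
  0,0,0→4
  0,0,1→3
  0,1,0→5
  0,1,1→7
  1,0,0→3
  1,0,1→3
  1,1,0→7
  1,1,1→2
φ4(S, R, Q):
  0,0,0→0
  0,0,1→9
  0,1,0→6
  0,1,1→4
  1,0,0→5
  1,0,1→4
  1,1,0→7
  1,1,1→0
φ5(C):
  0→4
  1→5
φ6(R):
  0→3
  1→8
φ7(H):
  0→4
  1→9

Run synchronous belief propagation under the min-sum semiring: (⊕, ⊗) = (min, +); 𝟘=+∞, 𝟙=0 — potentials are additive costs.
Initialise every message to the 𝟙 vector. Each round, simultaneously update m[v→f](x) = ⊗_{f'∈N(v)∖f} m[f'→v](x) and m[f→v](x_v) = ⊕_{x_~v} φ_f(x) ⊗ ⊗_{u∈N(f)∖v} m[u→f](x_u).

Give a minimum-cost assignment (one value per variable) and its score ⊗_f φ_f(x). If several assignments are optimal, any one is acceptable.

init: all messages = 𝟙 over 2 values
r1 m[φ0→L] = [4, 0]
r1 m[φ0→H] = [0, 0]
r1 m[φ0→Q] = [0, 0]
r1 m[φ1→G] = [3, 3]
r1 m[φ1→Q] = [3, 3]
r1 m[φ2→C] = [1, 7]
r1 m[φ2→G] = [5, 1]
r1 m[φ3→L] = [3, 2]
r1 m[φ3→K] = [3, 2]
r1 m[φ3→E] = [3, 2]
r1 m[φ4→S] = [0, 0]
r1 m[φ4→R] = [0, 0]
r1 m[φ4→Q] = [0, 0]
r1 m[φ5→C] = [4, 5]
r1 m[φ6→R] = [3, 8]
r1 m[φ7→H] = [4, 9]
r1 m[L→φ0] = [0, 0]
r1 m[L→φ3] = [0, 0]
r1 m[H→φ0] = [0, 0]
r1 m[H→φ7] = [0, 0]
r1 m[C→φ2] = [0, 0]
r1 m[C→φ5] = [0, 0]
r1 m[G→φ1] = [0, 0]
r1 m[G→φ2] = [0, 0]
r1 m[S→φ4] = [0, 0]
r1 m[K→φ3] = [0, 0]
r1 m[E→φ3] = [0, 0]
r1 m[R→φ4] = [0, 0]
r1 m[R→φ6] = [0, 0]
r1 m[Q→φ0] = [0, 0]
r1 m[Q→φ1] = [0, 0]
r1 m[Q→φ4] = [0, 0]
r2 m[φ0→L] = [4, 0]
r2 m[φ0→H] = [0, 0]
r2 m[φ0→Q] = [0, 0]
r2 m[φ1→G] = [3, 3]
r2 m[φ1→Q] = [3, 3]
r2 m[φ2→C] = [1, 7]
r2 m[φ2→G] = [5, 1]
r2 m[φ3→L] = [3, 2]
r2 m[φ3→K] = [3, 2]
r2 m[φ3→E] = [3, 2]
r2 m[φ4→S] = [0, 0]
r2 m[φ4→R] = [0, 0]
r2 m[φ4→Q] = [0, 0]
r2 m[φ5→C] = [4, 5]
r2 m[φ6→R] = [3, 8]
r2 m[φ7→H] = [4, 9]
r2 m[L→φ0] = [3, 2]
r2 m[L→φ3] = [4, 0]
r2 m[H→φ0] = [4, 9]
r2 m[H→φ7] = [0, 0]
r2 m[C→φ2] = [4, 5]
r2 m[C→φ5] = [1, 7]
r2 m[G→φ1] = [5, 1]
r2 m[G→φ2] = [3, 3]
r2 m[S→φ4] = [0, 0]
r2 m[K→φ3] = [0, 0]
r2 m[E→φ3] = [0, 0]
r2 m[R→φ4] = [3, 8]
r2 m[R→φ6] = [0, 0]
r2 m[Q→φ0] = [3, 3]
r2 m[Q→φ1] = [0, 0]
r2 m[Q→φ4] = [3, 3]
r3 m[φ0→L] = [15, 7]
r3 m[φ0→H] = [5, 5]
r3 m[φ0→Q] = [6, 9]
r3 m[φ1→G] = [3, 3]
r3 m[φ1→Q] = [4, 4]
r3 m[φ2→C] = [4, 10]
r3 m[φ2→G] = [9, 5]
r3 m[φ3→L] = [3, 2]
r3 m[φ3→K] = [3, 2]
r3 m[φ3→E] = [3, 2]
r3 m[φ4→S] = [6, 10]
r3 m[φ4→R] = [3, 3]
r3 m[φ4→Q] = [3, 7]
r3 m[φ5→C] = [4, 5]
r3 m[φ6→R] = [3, 8]
r3 m[φ7→H] = [4, 9]
r3 m[L→φ0] = [3, 2]
r3 m[L→φ3] = [4, 0]
r3 m[H→φ0] = [4, 9]
r3 m[H→φ7] = [0, 0]
r3 m[C→φ2] = [4, 5]
r3 m[C→φ5] = [1, 7]
r3 m[G→φ1] = [5, 1]
r3 m[G→φ2] = [3, 3]
r3 m[S→φ4] = [0, 0]
r3 m[K→φ3] = [0, 0]
r3 m[E→φ3] = [0, 0]
r3 m[R→φ4] = [3, 8]
r3 m[R→φ6] = [0, 0]
r3 m[Q→φ0] = [3, 3]
r3 m[Q→φ1] = [0, 0]
r3 m[Q→φ4] = [3, 3]
r4 m[φ0→L] = [15, 7]
r4 m[φ0→H] = [5, 5]
r4 m[φ0→Q] = [6, 9]
r4 m[φ1→G] = [3, 3]
r4 m[φ1→Q] = [4, 4]
r4 m[φ2→C] = [4, 10]
r4 m[φ2→G] = [9, 5]
r4 m[φ3→L] = [3, 2]
r4 m[φ3→K] = [3, 2]
r4 m[φ3→E] = [3, 2]
r4 m[φ4→S] = [6, 10]
r4 m[φ4→R] = [3, 3]
r4 m[φ4→Q] = [3, 7]
r4 m[φ5→C] = [4, 5]
r4 m[φ6→R] = [3, 8]
r4 m[φ7→H] = [4, 9]
r4 m[L→φ0] = [3, 2]
r4 m[L→φ3] = [15, 7]
r4 m[H→φ0] = [4, 9]
r4 m[H→φ7] = [5, 5]
r4 m[C→φ2] = [4, 5]
r4 m[C→φ5] = [4, 10]
r4 m[G→φ1] = [9, 5]
r4 m[G→φ2] = [3, 3]
r4 m[S→φ4] = [0, 0]
r4 m[K→φ3] = [0, 0]
r4 m[E→φ3] = [0, 0]
r4 m[R→φ4] = [3, 8]
r4 m[R→φ6] = [3, 3]
r4 m[Q→φ0] = [7, 11]
r4 m[Q→φ1] = [9, 16]
r4 m[Q→φ4] = [10, 13]
r5 m[φ0→L] = [19, 11]
r5 m[φ0→H] = [9, 13]
r5 m[φ0→Q] = [6, 9]
r5 m[φ1→G] = [12, 12]
r5 m[φ1→Q] = [8, 8]
r5 m[φ2→C] = [4, 10]
r5 m[φ2→G] = [9, 5]
r5 m[φ3→L] = [3, 2]
r5 m[φ3→K] = [10, 9]
r5 m[φ3→E] = [10, 9]
r5 m[φ4→S] = [13, 18]
r5 m[φ4→R] = [10, 13]
r5 m[φ4→Q] = [3, 7]
r5 m[φ5→C] = [4, 5]
r5 m[φ6→R] = [3, 8]
r5 m[φ7→H] = [4, 9]
r5 m[L→φ0] = [3, 2]
r5 m[L→φ3] = [15, 7]
r5 m[H→φ0] = [4, 9]
r5 m[H→φ7] = [5, 5]
r5 m[C→φ2] = [4, 5]
r5 m[C→φ5] = [4, 10]
r5 m[G→φ1] = [9, 5]
r5 m[G→φ2] = [3, 3]
r5 m[S→φ4] = [0, 0]
r5 m[K→φ3] = [0, 0]
r5 m[E→φ3] = [0, 0]
r5 m[R→φ4] = [3, 8]
r5 m[R→φ6] = [3, 3]
r5 m[Q→φ0] = [7, 11]
r5 m[Q→φ1] = [9, 16]
r5 m[Q→φ4] = [10, 13]
r6 m[φ0→L] = [19, 11]
r6 m[φ0→H] = [9, 13]
r6 m[φ0→Q] = [6, 9]
r6 m[φ1→G] = [12, 12]
r6 m[φ1→Q] = [8, 8]
r6 m[φ2→C] = [4, 10]
r6 m[φ2→G] = [9, 5]
r6 m[φ3→L] = [3, 2]
r6 m[φ3→K] = [10, 9]
r6 m[φ3→E] = [10, 9]
r6 m[φ4→S] = [13, 18]
r6 m[φ4→R] = [10, 13]
r6 m[φ4→Q] = [3, 7]
r6 m[φ5→C] = [4, 5]
r6 m[φ6→R] = [3, 8]
r6 m[φ7→H] = [4, 9]
r6 m[L→φ0] = [3, 2]
r6 m[L→φ3] = [19, 11]
r6 m[H→φ0] = [4, 9]
r6 m[H→φ7] = [9, 13]
r6 m[C→φ2] = [4, 5]
r6 m[C→φ5] = [4, 10]
r6 m[G→φ1] = [9, 5]
r6 m[G→φ2] = [12, 12]
r6 m[S→φ4] = [0, 0]
r6 m[K→φ3] = [0, 0]
r6 m[E→φ3] = [0, 0]
r6 m[R→φ4] = [3, 8]
r6 m[R→φ6] = [10, 13]
r6 m[Q→φ0] = [11, 15]
r6 m[Q→φ1] = [9, 16]
r6 m[Q→φ4] = [14, 17]
r7 m[φ0→L] = [23, 15]
r7 m[φ0→H] = [13, 17]
r7 m[φ0→Q] = [6, 9]
r7 m[φ1→G] = [12, 12]
r7 m[φ1→Q] = [8, 8]
r7 m[φ2→C] = [13, 19]
r7 m[φ2→G] = [9, 5]
r7 m[φ3→L] = [3, 2]
r7 m[φ3→K] = [14, 13]
r7 m[φ3→E] = [14, 13]
r7 m[φ4→S] = [17, 22]
r7 m[φ4→R] = [14, 17]
r7 m[φ4→Q] = [3, 7]
r7 m[φ5→C] = [4, 5]
r7 m[φ6→R] = [3, 8]
r7 m[φ7→H] = [4, 9]
r7 m[L→φ0] = [3, 2]
r7 m[L→φ3] = [19, 11]
r7 m[H→φ0] = [4, 9]
r7 m[H→φ7] = [9, 13]
r7 m[C→φ2] = [4, 5]
r7 m[C→φ5] = [4, 10]
r7 m[G→φ1] = [9, 5]
r7 m[G→φ2] = [12, 12]
r7 m[S→φ4] = [0, 0]
r7 m[K→φ3] = [0, 0]
r7 m[E→φ3] = [0, 0]
r7 m[R→φ4] = [3, 8]
r7 m[R→φ6] = [10, 13]
r7 m[Q→φ0] = [11, 15]
r7 m[Q→φ1] = [9, 16]
r7 m[Q→φ4] = [14, 17]
r8 m[φ0→L] = [23, 15]
r8 m[φ0→H] = [13, 17]
r8 m[φ0→Q] = [6, 9]
r8 m[φ1→G] = [12, 12]
r8 m[φ1→Q] = [8, 8]
r8 m[φ2→C] = [13, 19]
r8 m[φ2→G] = [9, 5]
r8 m[φ3→L] = [3, 2]
r8 m[φ3→K] = [14, 13]
r8 m[φ3→E] = [14, 13]
r8 m[φ4→S] = [17, 22]
r8 m[φ4→R] = [14, 17]
r8 m[φ4→Q] = [3, 7]
r8 m[φ5→C] = [4, 5]
r8 m[φ6→R] = [3, 8]
r8 m[φ7→H] = [4, 9]
r8 m[L→φ0] = [3, 2]
r8 m[L→φ3] = [23, 15]
r8 m[H→φ0] = [4, 9]
r8 m[H→φ7] = [13, 17]
r8 m[C→φ2] = [4, 5]
r8 m[C→φ5] = [13, 19]
r8 m[G→φ1] = [9, 5]
r8 m[G→φ2] = [12, 12]
r8 m[S→φ4] = [0, 0]
r8 m[K→φ3] = [0, 0]
r8 m[E→φ3] = [0, 0]
r8 m[R→φ4] = [3, 8]
r8 m[R→φ6] = [14, 17]
r8 m[Q→φ0] = [11, 15]
r8 m[Q→φ1] = [9, 16]
r8 m[Q→φ4] = [14, 17]
r9 m[φ0→L] = [23, 15]
r9 m[φ0→H] = [13, 17]
r9 m[φ0→Q] = [6, 9]
r9 m[φ1→G] = [12, 12]
r9 m[φ1→Q] = [8, 8]
r9 m[φ2→C] = [13, 19]
r9 m[φ2→G] = [9, 5]
r9 m[φ3→L] = [3, 2]
r9 m[φ3→K] = [18, 17]
r9 m[φ3→E] = [18, 17]
r9 m[φ4→S] = [17, 22]
r9 m[φ4→R] = [14, 17]
r9 m[φ4→Q] = [3, 7]
r9 m[φ5→C] = [4, 5]
r9 m[φ6→R] = [3, 8]
r9 m[φ7→H] = [4, 9]
r9 m[L→φ0] = [3, 2]
r9 m[L→φ3] = [23, 15]
r9 m[H→φ0] = [4, 9]
r9 m[H→φ7] = [13, 17]
r9 m[C→φ2] = [4, 5]
r9 m[C→φ5] = [13, 19]
r9 m[G→φ1] = [9, 5]
r9 m[G→φ2] = [12, 12]
r9 m[S→φ4] = [0, 0]
r9 m[K→φ3] = [0, 0]
r9 m[E→φ3] = [0, 0]
r9 m[R→φ4] = [3, 8]
r9 m[R→φ6] = [14, 17]
r9 m[Q→φ0] = [11, 15]
r9 m[Q→φ1] = [9, 16]
r9 m[Q→φ4] = [14, 17]
r10 m[φ0→L] = [23, 15]
r10 m[φ0→H] = [13, 17]
r10 m[φ0→Q] = [6, 9]
r10 m[φ1→G] = [12, 12]
r10 m[φ1→Q] = [8, 8]
r10 m[φ2→C] = [13, 19]
r10 m[φ2→G] = [9, 5]
r10 m[φ3→L] = [3, 2]
r10 m[φ3→K] = [18, 17]
r10 m[φ3→E] = [18, 17]
r10 m[φ4→S] = [17, 22]
r10 m[φ4→R] = [14, 17]
r10 m[φ4→Q] = [3, 7]
r10 m[φ5→C] = [4, 5]
r10 m[φ6→R] = [3, 8]
r10 m[φ7→H] = [4, 9]
r10 m[L→φ0] = [3, 2]
r10 m[L→φ3] = [23, 15]
r10 m[H→φ0] = [4, 9]
r10 m[H→φ7] = [13, 17]
r10 m[C→φ2] = [4, 5]
r10 m[C→φ5] = [13, 19]
r10 m[G→φ1] = [9, 5]
r10 m[G→φ2] = [12, 12]
r10 m[S→φ4] = [0, 0]
r10 m[K→φ3] = [0, 0]
r10 m[E→φ3] = [0, 0]
r10 m[R→φ4] = [3, 8]
r10 m[R→φ6] = [14, 17]
r10 m[Q→φ0] = [11, 15]
r10 m[Q→φ1] = [9, 16]
r10 m[Q→φ4] = [14, 17]
fixed point reached at round 10
traceback from L: (L=1, H=0, C=0, G=1, S=0, K=1, E=1, R=0, Q=0), score=17

assignment: (L=1, H=0, C=0, G=1, S=0, K=1, E=1, R=0, Q=0); score = 17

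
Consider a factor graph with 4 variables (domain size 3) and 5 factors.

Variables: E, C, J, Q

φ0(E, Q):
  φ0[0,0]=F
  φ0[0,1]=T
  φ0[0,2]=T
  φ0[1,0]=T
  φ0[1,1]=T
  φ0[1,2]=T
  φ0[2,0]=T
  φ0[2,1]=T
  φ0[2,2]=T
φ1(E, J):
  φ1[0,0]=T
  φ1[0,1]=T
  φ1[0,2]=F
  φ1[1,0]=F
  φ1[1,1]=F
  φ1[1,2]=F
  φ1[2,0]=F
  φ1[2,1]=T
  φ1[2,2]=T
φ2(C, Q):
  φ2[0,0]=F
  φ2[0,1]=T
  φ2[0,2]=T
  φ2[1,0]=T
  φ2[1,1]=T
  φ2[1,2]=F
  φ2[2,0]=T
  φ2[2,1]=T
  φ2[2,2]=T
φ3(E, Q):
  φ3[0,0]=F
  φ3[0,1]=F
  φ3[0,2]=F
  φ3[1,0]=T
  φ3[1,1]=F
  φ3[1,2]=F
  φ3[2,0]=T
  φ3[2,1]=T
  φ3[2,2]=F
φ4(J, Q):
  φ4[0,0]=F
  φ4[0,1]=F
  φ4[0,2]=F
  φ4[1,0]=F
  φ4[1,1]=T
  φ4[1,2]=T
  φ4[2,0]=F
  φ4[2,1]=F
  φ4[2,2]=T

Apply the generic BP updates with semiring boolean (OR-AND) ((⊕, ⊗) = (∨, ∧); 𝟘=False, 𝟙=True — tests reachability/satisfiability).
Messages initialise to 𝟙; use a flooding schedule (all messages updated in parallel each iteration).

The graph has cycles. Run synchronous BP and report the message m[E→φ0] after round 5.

init: all messages = 𝟙 over 3 values
r1 m[φ0→E] = [T, T, T]
r1 m[φ0→Q] = [T, T, T]
r1 m[φ1→E] = [T, F, T]
r1 m[φ1→J] = [T, T, T]
r1 m[φ2→C] = [T, T, T]
r1 m[φ2→Q] = [T, T, T]
r1 m[φ3→E] = [F, T, T]
r1 m[φ3→Q] = [T, T, F]
r1 m[φ4→J] = [F, T, T]
r1 m[φ4→Q] = [F, T, T]
r1 m[E→φ0] = [T, T, T]
r1 m[E→φ1] = [T, T, T]
r1 m[E→φ3] = [T, T, T]
r1 m[C→φ2] = [T, T, T]
r1 m[J→φ1] = [T, T, T]
r1 m[J→φ4] = [T, T, T]
r1 m[Q→φ0] = [T, T, T]
r1 m[Q→φ2] = [T, T, T]
r1 m[Q→φ3] = [T, T, T]
r1 m[Q→φ4] = [T, T, T]
r2 m[φ0→E] = [T, T, T]
r2 m[φ0→Q] = [T, T, T]
r2 m[φ1→E] = [T, F, T]
r2 m[φ1→J] = [T, T, T]
r2 m[φ2→C] = [T, T, T]
r2 m[φ2→Q] = [T, T, T]
r2 m[φ3→E] = [F, T, T]
r2 m[φ3→Q] = [T, T, F]
r2 m[φ4→J] = [F, T, T]
r2 m[φ4→Q] = [F, T, T]
r2 m[E→φ0] = [F, F, T]
r2 m[E→φ1] = [F, T, T]
r2 m[E→φ3] = [T, F, T]
r2 m[C→φ2] = [T, T, T]
r2 m[J→φ1] = [F, T, T]
r2 m[J→φ4] = [T, T, T]
r2 m[Q→φ0] = [F, T, F]
r2 m[Q→φ2] = [F, T, F]
r2 m[Q→φ3] = [F, T, T]
r2 m[Q→φ4] = [T, T, F]
r3 m[φ0→E] = [T, T, T]
r3 m[φ0→Q] = [T, T, T]
r3 m[φ1→E] = [T, F, T]
r3 m[φ1→J] = [F, T, T]
r3 m[φ2→C] = [T, T, T]
r3 m[φ2→Q] = [T, T, T]
r3 m[φ3→E] = [F, F, T]
r3 m[φ3→Q] = [T, T, F]
r3 m[φ4→J] = [F, T, F]
r3 m[φ4→Q] = [F, T, T]
r3 m[E→φ0] = [F, F, T]
r3 m[E→φ1] = [F, T, T]
r3 m[E→φ3] = [T, F, T]
r3 m[C→φ2] = [T, T, T]
r3 m[J→φ1] = [F, T, T]
r3 m[J→φ4] = [T, T, T]
r3 m[Q→φ0] = [F, T, F]
r3 m[Q→φ2] = [F, T, F]
r3 m[Q→φ3] = [F, T, T]
r3 m[Q→φ4] = [T, T, F]
r4 m[φ0→E] = [T, T, T]
r4 m[φ0→Q] = [T, T, T]
r4 m[φ1→E] = [T, F, T]
r4 m[φ1→J] = [F, T, T]
r4 m[φ2→C] = [T, T, T]
r4 m[φ2→Q] = [T, T, T]
r4 m[φ3→E] = [F, F, T]
r4 m[φ3→Q] = [T, T, F]
r4 m[φ4→J] = [F, T, F]
r4 m[φ4→Q] = [F, T, T]
r4 m[E→φ0] = [F, F, T]
r4 m[E→φ1] = [F, F, T]
r4 m[E→φ3] = [T, F, T]
r4 m[C→φ2] = [T, T, T]
r4 m[J→φ1] = [F, T, F]
r4 m[J→φ4] = [F, T, T]
r4 m[Q→φ0] = [F, T, F]
r4 m[Q→φ2] = [F, T, F]
r4 m[Q→φ3] = [F, T, T]
r4 m[Q→φ4] = [T, T, F]
r5 m[φ0→E] = [T, T, T]
r5 m[φ0→Q] = [T, T, T]
r5 m[φ1→E] = [T, F, T]
r5 m[φ1→J] = [F, T, T]
r5 m[φ2→C] = [T, T, T]
r5 m[φ2→Q] = [T, T, T]
r5 m[φ3→E] = [F, F, T]
r5 m[φ3→Q] = [T, T, F]
r5 m[φ4→J] = [F, T, F]
r5 m[φ4→Q] = [F, T, T]
r5 m[E→φ0] = [F, F, T]
r5 m[E→φ1] = [F, F, T]
r5 m[E→φ3] = [T, F, T]
r5 m[C→φ2] = [T, T, T]
r5 m[J→φ1] = [F, T, F]
r5 m[J→φ4] = [F, T, T]
r5 m[Q→φ0] = [F, T, F]
r5 m[Q→φ2] = [F, T, F]
r5 m[Q→φ3] = [F, T, T]
r5 m[Q→φ4] = [T, T, F]
fixed point reached at round 5

message @ round 5 = [F, F, T]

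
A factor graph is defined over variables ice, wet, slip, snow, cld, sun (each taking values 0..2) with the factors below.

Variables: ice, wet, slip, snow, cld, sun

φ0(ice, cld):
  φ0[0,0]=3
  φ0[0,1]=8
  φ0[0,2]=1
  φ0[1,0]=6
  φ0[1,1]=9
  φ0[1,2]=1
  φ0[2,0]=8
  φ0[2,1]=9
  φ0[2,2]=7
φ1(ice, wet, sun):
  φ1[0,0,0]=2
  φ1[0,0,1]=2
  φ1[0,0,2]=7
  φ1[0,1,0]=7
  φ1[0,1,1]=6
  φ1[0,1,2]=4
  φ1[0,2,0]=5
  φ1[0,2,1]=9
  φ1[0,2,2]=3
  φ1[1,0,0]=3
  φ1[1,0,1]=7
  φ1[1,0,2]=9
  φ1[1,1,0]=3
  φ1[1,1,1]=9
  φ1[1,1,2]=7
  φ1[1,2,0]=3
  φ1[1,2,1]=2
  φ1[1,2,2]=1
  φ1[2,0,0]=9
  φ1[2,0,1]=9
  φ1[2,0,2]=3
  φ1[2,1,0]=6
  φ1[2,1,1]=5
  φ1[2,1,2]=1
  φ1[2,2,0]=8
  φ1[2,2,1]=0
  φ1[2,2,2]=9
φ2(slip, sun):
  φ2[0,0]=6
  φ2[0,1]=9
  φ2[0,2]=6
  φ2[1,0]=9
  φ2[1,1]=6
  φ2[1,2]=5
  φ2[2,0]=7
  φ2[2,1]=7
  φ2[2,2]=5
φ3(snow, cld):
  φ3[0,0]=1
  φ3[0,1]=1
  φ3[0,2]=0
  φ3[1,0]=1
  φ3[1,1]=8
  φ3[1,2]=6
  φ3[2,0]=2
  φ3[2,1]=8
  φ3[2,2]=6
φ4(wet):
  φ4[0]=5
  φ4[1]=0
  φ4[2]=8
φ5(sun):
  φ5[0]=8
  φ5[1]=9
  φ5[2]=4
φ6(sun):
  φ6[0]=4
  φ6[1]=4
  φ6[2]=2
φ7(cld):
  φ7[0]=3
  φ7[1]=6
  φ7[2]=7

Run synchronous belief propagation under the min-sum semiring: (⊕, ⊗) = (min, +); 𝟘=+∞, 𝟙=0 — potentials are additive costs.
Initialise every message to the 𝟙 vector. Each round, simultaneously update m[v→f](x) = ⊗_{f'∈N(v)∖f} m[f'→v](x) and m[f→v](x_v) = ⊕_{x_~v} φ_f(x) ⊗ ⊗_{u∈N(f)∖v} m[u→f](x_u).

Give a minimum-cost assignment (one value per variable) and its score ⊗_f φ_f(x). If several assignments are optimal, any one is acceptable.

init: all messages = 𝟙 over 3 values
r1 m[φ0→ice] = [1, 1, 7]
r1 m[φ0→cld] = [3, 8, 1]
r1 m[φ1→ice] = [2, 1, 0]
r1 m[φ1→wet] = [2, 1, 0]
r1 m[φ1→sun] = [2, 0, 1]
r1 m[φ2→slip] = [6, 5, 5]
r1 m[φ2→sun] = [6, 6, 5]
r1 m[φ3→snow] = [0, 1, 2]
r1 m[φ3→cld] = [1, 1, 0]
r1 m[φ4→wet] = [5, 0, 8]
r1 m[φ5→sun] = [8, 9, 4]
r1 m[φ6→sun] = [4, 4, 2]
r1 m[φ7→cld] = [3, 6, 7]
r1 m[ice→φ0] = [0, 0, 0]
r1 m[ice→φ1] = [0, 0, 0]
r1 m[wet→φ1] = [0, 0, 0]
r1 m[wet→φ4] = [0, 0, 0]
r1 m[slip→φ2] = [0, 0, 0]
r1 m[snow→φ3] = [0, 0, 0]
r1 m[cld→φ0] = [0, 0, 0]
r1 m[cld→φ3] = [0, 0, 0]
r1 m[cld→φ7] = [0, 0, 0]
r1 m[sun→φ1] = [0, 0, 0]
r1 m[sun→φ2] = [0, 0, 0]
r1 m[sun→φ5] = [0, 0, 0]
r1 m[sun→φ6] = [0, 0, 0]
r2 m[φ0→ice] = [1, 1, 7]
r2 m[φ0→cld] = [3, 8, 1]
r2 m[φ1→ice] = [2, 1, 0]
r2 m[φ1→wet] = [2, 1, 0]
r2 m[φ1→sun] = [2, 0, 1]
r2 m[φ2→slip] = [6, 5, 5]
r2 m[φ2→sun] = [6, 6, 5]
r2 m[φ3→snow] = [0, 1, 2]
r2 m[φ3→cld] = [1, 1, 0]
r2 m[φ4→wet] = [5, 0, 8]
r2 m[φ5→sun] = [8, 9, 4]
r2 m[φ6→sun] = [4, 4, 2]
r2 m[φ7→cld] = [3, 6, 7]
r2 m[ice→φ0] = [2, 1, 0]
r2 m[ice→φ1] = [1, 1, 7]
r2 m[wet→φ1] = [5, 0, 8]
r2 m[wet→φ4] = [2, 1, 0]
r2 m[slip→φ2] = [0, 0, 0]
r2 m[snow→φ3] = [0, 0, 0]
r2 m[cld→φ0] = [4, 7, 7]
r2 m[cld→φ3] = [6, 14, 8]
r2 m[cld→φ7] = [4, 9, 1]
r2 m[sun→φ1] = [18, 19, 11]
r2 m[sun→φ2] = [14, 13, 7]
r2 m[sun→φ5] = [12, 10, 8]
r2 m[sun→φ6] = [16, 15, 10]
r3 m[φ0→ice] = [7, 8, 12]
r3 m[φ0→cld] = [5, 9, 2]
r3 m[φ1→ice] = [15, 18, 12]
r3 m[φ1→wet] = [19, 16, 13]
r3 m[φ1→sun] = [4, 7, 5]
r3 m[φ2→slip] = [13, 12, 12]
r3 m[φ2→sun] = [6, 6, 5]
r3 m[φ3→snow] = [7, 7, 8]
r3 m[φ3→cld] = [1, 1, 0]
r3 m[φ4→wet] = [5, 0, 8]
r3 m[φ5→sun] = [8, 9, 4]
r3 m[φ6→sun] = [4, 4, 2]
r3 m[φ7→cld] = [3, 6, 7]
r3 m[ice→φ0] = [2, 1, 0]
r3 m[ice→φ1] = [1, 1, 7]
r3 m[wet→φ1] = [5, 0, 8]
r3 m[wet→φ4] = [2, 1, 0]
r3 m[slip→φ2] = [0, 0, 0]
r3 m[snow→φ3] = [0, 0, 0]
r3 m[cld→φ0] = [4, 7, 7]
r3 m[cld→φ3] = [6, 14, 8]
r3 m[cld→φ7] = [4, 9, 1]
r3 m[sun→φ1] = [18, 19, 11]
r3 m[sun→φ2] = [14, 13, 7]
r3 m[sun→φ5] = [12, 10, 8]
r3 m[sun→φ6] = [16, 15, 10]
r4 m[φ0→ice] = [7, 8, 12]
r4 m[φ0→cld] = [5, 9, 2]
r4 m[φ1→ice] = [15, 18, 12]
r4 m[φ1→wet] = [19, 16, 13]
r4 m[φ1→sun] = [4, 7, 5]
r4 m[φ2→slip] = [13, 12, 12]
r4 m[φ2→sun] = [6, 6, 5]
r4 m[φ3→snow] = [7, 7, 8]
r4 m[φ3→cld] = [1, 1, 0]
r4 m[φ4→wet] = [5, 0, 8]
r4 m[φ5→sun] = [8, 9, 4]
r4 m[φ6→sun] = [4, 4, 2]
r4 m[φ7→cld] = [3, 6, 7]
r4 m[ice→φ0] = [15, 18, 12]
r4 m[ice→φ1] = [7, 8, 12]
r4 m[wet→φ1] = [5, 0, 8]
r4 m[wet→φ4] = [19, 16, 13]
r4 m[slip→φ2] = [0, 0, 0]
r4 m[snow→φ3] = [0, 0, 0]
r4 m[cld→φ0] = [4, 7, 7]
r4 m[cld→φ3] = [8, 15, 9]
r4 m[cld→φ7] = [6, 10, 2]
r4 m[sun→φ1] = [18, 19, 11]
r4 m[sun→φ2] = [16, 20, 11]
r4 m[sun→φ5] = [14, 17, 12]
r4 m[sun→φ6] = [18, 22, 14]
r5 m[φ0→ice] = [7, 8, 12]
r5 m[φ0→cld] = [18, 21, 16]
r5 m[φ1→ice] = [15, 18, 12]
r5 m[φ1→wet] = [25, 22, 20]
r5 m[φ1→sun] = [11, 13, 11]
r5 m[φ2→slip] = [17, 16, 16]
r5 m[φ2→sun] = [6, 6, 5]
r5 m[φ3→snow] = [9, 9, 10]
r5 m[φ3→cld] = [1, 1, 0]
r5 m[φ4→wet] = [5, 0, 8]
r5 m[φ5→sun] = [8, 9, 4]
r5 m[φ6→sun] = [4, 4, 2]
r5 m[φ7→cld] = [3, 6, 7]
r5 m[ice→φ0] = [15, 18, 12]
r5 m[ice→φ1] = [7, 8, 12]
r5 m[wet→φ1] = [5, 0, 8]
r5 m[wet→φ4] = [19, 16, 13]
r5 m[slip→φ2] = [0, 0, 0]
r5 m[snow→φ3] = [0, 0, 0]
r5 m[cld→φ0] = [4, 7, 7]
r5 m[cld→φ3] = [8, 15, 9]
r5 m[cld→φ7] = [6, 10, 2]
r5 m[sun→φ1] = [18, 19, 11]
r5 m[sun→φ2] = [16, 20, 11]
r5 m[sun→φ5] = [14, 17, 12]
r5 m[sun→φ6] = [18, 22, 14]
r6 m[φ0→ice] = [7, 8, 12]
r6 m[φ0→cld] = [18, 21, 16]
r6 m[φ1→ice] = [15, 18, 12]
r6 m[φ1→wet] = [25, 22, 20]
r6 m[φ1→sun] = [11, 13, 11]
r6 m[φ2→slip] = [17, 16, 16]
r6 m[φ2→sun] = [6, 6, 5]
r6 m[φ3→snow] = [9, 9, 10]
r6 m[φ3→cld] = [1, 1, 0]
r6 m[φ4→wet] = [5, 0, 8]
r6 m[φ5→sun] = [8, 9, 4]
r6 m[φ6→sun] = [4, 4, 2]
r6 m[φ7→cld] = [3, 6, 7]
r6 m[ice→φ0] = [15, 18, 12]
r6 m[ice→φ1] = [7, 8, 12]
r6 m[wet→φ1] = [5, 0, 8]
r6 m[wet→φ4] = [25, 22, 20]
r6 m[slip→φ2] = [0, 0, 0]
r6 m[snow→φ3] = [0, 0, 0]
r6 m[cld→φ0] = [4, 7, 7]
r6 m[cld→φ3] = [21, 27, 23]
r6 m[cld→φ7] = [19, 22, 16]
r6 m[sun→φ1] = [18, 19, 11]
r6 m[sun→φ2] = [23, 26, 17]
r6 m[sun→φ5] = [21, 23, 18]
r6 m[sun→φ6] = [25, 28, 20]
r7 m[φ0→ice] = [7, 8, 12]
r7 m[φ0→cld] = [18, 21, 16]
r7 m[φ1→ice] = [15, 18, 12]
r7 m[φ1→wet] = [25, 22, 20]
r7 m[φ1→sun] = [11, 13, 11]
r7 m[φ2→slip] = [23, 22, 22]
r7 m[φ2→sun] = [6, 6, 5]
r7 m[φ3→snow] = [22, 22, 23]
r7 m[φ3→cld] = [1, 1, 0]
r7 m[φ4→wet] = [5, 0, 8]
r7 m[φ5→sun] = [8, 9, 4]
r7 m[φ6→sun] = [4, 4, 2]
r7 m[φ7→cld] = [3, 6, 7]
r7 m[ice→φ0] = [15, 18, 12]
r7 m[ice→φ1] = [7, 8, 12]
r7 m[wet→φ1] = [5, 0, 8]
r7 m[wet→φ4] = [25, 22, 20]
r7 m[slip→φ2] = [0, 0, 0]
r7 m[snow→φ3] = [0, 0, 0]
r7 m[cld→φ0] = [4, 7, 7]
r7 m[cld→φ3] = [21, 27, 23]
r7 m[cld→φ7] = [19, 22, 16]
r7 m[sun→φ1] = [18, 19, 11]
r7 m[sun→φ2] = [23, 26, 17]
r7 m[sun→φ5] = [21, 23, 18]
r7 m[sun→φ6] = [25, 28, 20]
r8 m[φ0→ice] = [7, 8, 12]
r8 m[φ0→cld] = [18, 21, 16]
r8 m[φ1→ice] = [15, 18, 12]
r8 m[φ1→wet] = [25, 22, 20]
r8 m[φ1→sun] = [11, 13, 11]
r8 m[φ2→slip] = [23, 22, 22]
r8 m[φ2→sun] = [6, 6, 5]
r8 m[φ3→snow] = [22, 22, 23]
r8 m[φ3→cld] = [1, 1, 0]
r8 m[φ4→wet] = [5, 0, 8]
r8 m[φ5→sun] = [8, 9, 4]
r8 m[φ6→sun] = [4, 4, 2]
r8 m[φ7→cld] = [3, 6, 7]
r8 m[ice→φ0] = [15, 18, 12]
r8 m[ice→φ1] = [7, 8, 12]
r8 m[wet→φ1] = [5, 0, 8]
r8 m[wet→φ4] = [25, 22, 20]
r8 m[slip→φ2] = [0, 0, 0]
r8 m[snow→φ3] = [0, 0, 0]
r8 m[cld→φ0] = [4, 7, 7]
r8 m[cld→φ3] = [21, 27, 23]
r8 m[cld→φ7] = [19, 22, 16]
r8 m[sun→φ1] = [18, 19, 11]
r8 m[sun→φ2] = [23, 26, 17]
r8 m[sun→φ5] = [21, 23, 18]
r8 m[sun→φ6] = [25, 28, 20]
fixed point reached at round 8
traceback from ice: (ice=0, wet=1, slip=1, snow=0, cld=0, sun=2), score=22

assignment: (ice=0, wet=1, slip=1, snow=0, cld=0, sun=2); score = 22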